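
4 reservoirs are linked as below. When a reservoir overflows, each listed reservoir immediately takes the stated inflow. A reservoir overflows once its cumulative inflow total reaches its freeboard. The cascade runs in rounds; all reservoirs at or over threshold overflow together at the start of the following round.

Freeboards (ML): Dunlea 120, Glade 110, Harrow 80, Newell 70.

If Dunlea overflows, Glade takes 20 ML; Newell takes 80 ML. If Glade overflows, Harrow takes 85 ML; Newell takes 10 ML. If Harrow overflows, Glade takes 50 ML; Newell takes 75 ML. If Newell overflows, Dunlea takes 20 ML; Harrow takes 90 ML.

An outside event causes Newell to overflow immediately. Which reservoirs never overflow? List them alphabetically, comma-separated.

Round 1 — Newell overflows (initial).
  Dunlea: +20 → 20 < 120
  Harrow: +90 → 90 ≥ 80
Round 2 — Harrow overflows.
  Glade: +50 → 50 < 110
No further overflows.

Dunlea, Glade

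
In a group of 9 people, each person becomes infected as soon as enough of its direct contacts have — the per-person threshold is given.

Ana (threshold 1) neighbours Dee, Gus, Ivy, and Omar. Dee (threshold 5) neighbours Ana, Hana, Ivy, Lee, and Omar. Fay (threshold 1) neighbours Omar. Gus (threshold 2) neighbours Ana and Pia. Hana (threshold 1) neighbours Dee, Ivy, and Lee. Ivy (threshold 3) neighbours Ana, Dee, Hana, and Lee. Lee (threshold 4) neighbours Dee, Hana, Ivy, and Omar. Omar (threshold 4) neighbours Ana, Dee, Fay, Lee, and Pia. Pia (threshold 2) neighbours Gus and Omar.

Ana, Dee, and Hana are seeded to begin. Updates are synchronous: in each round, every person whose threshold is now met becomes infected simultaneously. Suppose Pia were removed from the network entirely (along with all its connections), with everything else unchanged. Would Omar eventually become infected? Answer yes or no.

With Pia removed:
Round 1 — Ana, Dee, Hana become infected (initial).
Round 2 — checking thresholds:
  Gus: 1 of 1 neighbours < 2, below threshold.
  Ivy: 3 of 4 neighbours ≥ 3, becomes infected.
  Lee: 2 of 4 neighbours < 4, below threshold.
  Omar: 2 of 4 neighbours < 4, below threshold.
Round 3 — no new infections; cascade stops.

no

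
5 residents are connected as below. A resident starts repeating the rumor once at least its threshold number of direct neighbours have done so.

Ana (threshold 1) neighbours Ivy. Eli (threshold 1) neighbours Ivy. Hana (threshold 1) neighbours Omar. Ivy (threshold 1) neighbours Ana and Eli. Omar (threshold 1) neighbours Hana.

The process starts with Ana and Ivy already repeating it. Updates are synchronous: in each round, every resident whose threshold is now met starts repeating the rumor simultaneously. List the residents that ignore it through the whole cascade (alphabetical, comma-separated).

Round 1 — Ana, Ivy start repeating the rumor (initial).
Round 2 — checking thresholds:
  Eli: 1 of 1 neighbours ≥ 1, starts repeating the rumor.
Round 3 — no new spreads; cascade stops.

Hana, Omar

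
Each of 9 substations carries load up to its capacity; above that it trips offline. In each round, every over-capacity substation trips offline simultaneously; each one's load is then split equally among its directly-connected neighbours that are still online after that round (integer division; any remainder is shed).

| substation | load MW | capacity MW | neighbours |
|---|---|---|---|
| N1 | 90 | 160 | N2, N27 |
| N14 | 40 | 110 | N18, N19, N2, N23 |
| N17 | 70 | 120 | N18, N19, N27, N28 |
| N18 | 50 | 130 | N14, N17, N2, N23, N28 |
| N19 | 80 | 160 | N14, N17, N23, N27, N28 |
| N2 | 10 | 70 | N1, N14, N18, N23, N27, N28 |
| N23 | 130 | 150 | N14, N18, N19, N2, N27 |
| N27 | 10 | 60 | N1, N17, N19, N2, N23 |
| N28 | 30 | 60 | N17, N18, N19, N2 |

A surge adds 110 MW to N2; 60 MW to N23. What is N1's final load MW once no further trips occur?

141

Round 1 — N2 at 120 > 70; N23 at 190 > 150. N2, N23 trip offline.
  N2 sheds 120 MW to N1, N14, N18, N27, N28: 24 each.
    N1: 90+24 = 114 ≤ 160
    N14: 40+24 = 64 ≤ 110
    N18: 50+24 = 74 ≤ 130
    N27: 10+24 = 34 ≤ 60
    N28: 30+24 = 54 ≤ 60
  N23 sheds 190 MW to N14, N18, N19, N27: 47 each (2 lost).
    N14: 64+47 = 111 > 110
    N18: 74+47 = 121 ≤ 130
    N19: 80+47 = 127 ≤ 160
    N27: 34+47 = 81 > 60
Round 2 — N14, N27 trip offline.
  N14 sheds 111 MW to N18, N19: 55 each (1 lost).
    N18: 121+55 = 176 > 130
    N19: 127+55 = 182 > 160
  N27 sheds 81 MW to N1, N17, N19: 27 each.
    N1: 114+27 = 141 ≤ 160
    N17: 70+27 = 97 ≤ 120
    N19: 182+27 = 209 > 160
Round 3 — N18, N19 trip offline.
  N18 sheds 176 MW to N17, N28: 88 each.
    N17: 97+88 = 185 > 120
    N28: 54+88 = 142 > 60
  N19 sheds 209 MW to N17, N28: 104 each (1 lost).
    N17: 185+104 = 289 > 120
    N28: 142+104 = 246 > 60
Round 4 — N17, N28 trip offline.
  N17 sheds 289 MW: no online neighbours, lost.
  N28 sheds 246 MW: no online neighbours, lost.
No further trips.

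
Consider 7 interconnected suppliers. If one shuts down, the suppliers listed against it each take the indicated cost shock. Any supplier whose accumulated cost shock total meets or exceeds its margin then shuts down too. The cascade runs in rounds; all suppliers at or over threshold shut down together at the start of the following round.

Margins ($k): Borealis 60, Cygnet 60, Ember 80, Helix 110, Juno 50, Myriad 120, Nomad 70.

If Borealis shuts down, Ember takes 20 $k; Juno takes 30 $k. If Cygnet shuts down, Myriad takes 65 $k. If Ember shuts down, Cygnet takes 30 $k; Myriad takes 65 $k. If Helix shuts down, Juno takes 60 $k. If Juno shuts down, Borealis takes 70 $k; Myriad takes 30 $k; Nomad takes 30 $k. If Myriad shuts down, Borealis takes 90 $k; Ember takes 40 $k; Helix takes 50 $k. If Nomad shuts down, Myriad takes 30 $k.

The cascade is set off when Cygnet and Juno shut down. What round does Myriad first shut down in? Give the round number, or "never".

Round 1 — Cygnet, Juno shut down (initial).
  Borealis: +70 → 70 ≥ 60
  Myriad: +65+30 → 95 < 120
  Nomad: +30 → 30 < 70
Round 2 — Borealis shuts down.
  Ember: +20 → 20 < 80
No further shutdowns.

never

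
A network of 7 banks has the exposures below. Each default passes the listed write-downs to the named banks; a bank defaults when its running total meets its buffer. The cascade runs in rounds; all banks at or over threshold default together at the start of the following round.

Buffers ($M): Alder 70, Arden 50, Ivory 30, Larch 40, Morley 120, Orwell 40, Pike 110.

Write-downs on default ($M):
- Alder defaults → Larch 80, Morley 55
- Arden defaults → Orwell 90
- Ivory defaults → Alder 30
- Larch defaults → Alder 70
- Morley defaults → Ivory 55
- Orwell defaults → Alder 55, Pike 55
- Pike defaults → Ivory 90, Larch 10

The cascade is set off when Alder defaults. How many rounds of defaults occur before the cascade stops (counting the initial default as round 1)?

Round 1 — Alder defaults (initial).
  Larch: +80 → 80 ≥ 40
  Morley: +55 → 55 < 120
Round 2 — Larch defaults.
No further defaults.

2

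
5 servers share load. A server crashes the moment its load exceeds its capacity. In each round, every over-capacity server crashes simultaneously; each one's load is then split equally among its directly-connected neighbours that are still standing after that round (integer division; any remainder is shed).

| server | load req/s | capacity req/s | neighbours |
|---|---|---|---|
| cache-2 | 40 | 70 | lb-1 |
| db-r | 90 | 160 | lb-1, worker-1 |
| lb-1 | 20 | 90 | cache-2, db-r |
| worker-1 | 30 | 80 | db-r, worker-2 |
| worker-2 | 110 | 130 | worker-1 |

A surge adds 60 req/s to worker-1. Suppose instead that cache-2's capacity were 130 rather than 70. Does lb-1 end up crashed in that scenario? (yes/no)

With cache-2's capacity at 130:
Round 1 — worker-1 at 90 > 80. worker-1 crashes.
  worker-1 sheds 90 req/s to db-r, worker-2: 45 each.
    db-r: 90+45 = 135 ≤ 160
    worker-2: 110+45 = 155 > 130
Round 2 — worker-2 crashes.
  worker-2 sheds 155 req/s: no online neighbours, lost.
No further crashes.

no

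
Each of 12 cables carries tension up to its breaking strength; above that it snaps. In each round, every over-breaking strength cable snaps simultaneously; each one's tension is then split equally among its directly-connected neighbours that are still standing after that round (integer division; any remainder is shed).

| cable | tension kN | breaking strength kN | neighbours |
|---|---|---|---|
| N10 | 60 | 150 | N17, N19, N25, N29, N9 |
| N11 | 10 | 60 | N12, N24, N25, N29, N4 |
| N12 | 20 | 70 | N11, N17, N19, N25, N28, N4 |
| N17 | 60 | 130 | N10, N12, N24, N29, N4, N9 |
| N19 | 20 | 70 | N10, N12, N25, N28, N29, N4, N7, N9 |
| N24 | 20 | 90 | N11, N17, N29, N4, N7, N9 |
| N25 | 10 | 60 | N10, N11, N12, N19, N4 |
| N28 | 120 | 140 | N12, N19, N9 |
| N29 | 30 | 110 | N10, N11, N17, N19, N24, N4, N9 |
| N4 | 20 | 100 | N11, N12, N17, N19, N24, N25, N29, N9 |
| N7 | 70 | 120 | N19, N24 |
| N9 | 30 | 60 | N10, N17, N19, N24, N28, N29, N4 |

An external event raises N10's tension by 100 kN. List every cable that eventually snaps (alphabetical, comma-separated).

N10, N9

Round 1 — N10 at 160 > 150. N10 snaps.
  N10 sheds 160 kN to N17, N19, N25, N29, N9: 32 each.
    N17: 60+32 = 92 ≤ 130
    N19: 20+32 = 52 ≤ 70
    N25: 10+32 = 42 ≤ 60
    N29: 30+32 = 62 ≤ 110
    N9: 30+32 = 62 > 60
Round 2 — N9 snaps.
  N9 sheds 62 kN to N17, N19, N24, N28, N29, N4: 10 each (2 lost).
    N17: 92+10 = 102 ≤ 130
    N19: 52+10 = 62 ≤ 70
    N24: 20+10 = 30 ≤ 90
    N28: 120+10 = 130 ≤ 140
    N29: 62+10 = 72 ≤ 110
    N4: 20+10 = 30 ≤ 100
No further breaks.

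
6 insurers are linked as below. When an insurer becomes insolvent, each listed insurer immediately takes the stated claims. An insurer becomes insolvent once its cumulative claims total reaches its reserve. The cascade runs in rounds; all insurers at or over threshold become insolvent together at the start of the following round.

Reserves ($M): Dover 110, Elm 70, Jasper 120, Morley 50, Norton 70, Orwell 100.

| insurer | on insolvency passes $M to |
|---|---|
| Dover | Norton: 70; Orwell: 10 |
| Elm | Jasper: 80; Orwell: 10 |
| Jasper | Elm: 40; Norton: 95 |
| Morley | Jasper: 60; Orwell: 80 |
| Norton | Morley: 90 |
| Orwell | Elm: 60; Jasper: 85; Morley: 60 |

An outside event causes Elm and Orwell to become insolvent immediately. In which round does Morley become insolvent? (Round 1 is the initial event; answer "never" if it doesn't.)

Round 1 — Elm, Orwell become insolvent (initial).
  Jasper: +80+85 → 165 ≥ 120
  Morley: +60 → 60 ≥ 50
Round 2 — Jasper, Morley become insolvent.
  Norton: +95 → 95 ≥ 70
Round 3 — Norton becomes insolvent.
No further insolvencies.

2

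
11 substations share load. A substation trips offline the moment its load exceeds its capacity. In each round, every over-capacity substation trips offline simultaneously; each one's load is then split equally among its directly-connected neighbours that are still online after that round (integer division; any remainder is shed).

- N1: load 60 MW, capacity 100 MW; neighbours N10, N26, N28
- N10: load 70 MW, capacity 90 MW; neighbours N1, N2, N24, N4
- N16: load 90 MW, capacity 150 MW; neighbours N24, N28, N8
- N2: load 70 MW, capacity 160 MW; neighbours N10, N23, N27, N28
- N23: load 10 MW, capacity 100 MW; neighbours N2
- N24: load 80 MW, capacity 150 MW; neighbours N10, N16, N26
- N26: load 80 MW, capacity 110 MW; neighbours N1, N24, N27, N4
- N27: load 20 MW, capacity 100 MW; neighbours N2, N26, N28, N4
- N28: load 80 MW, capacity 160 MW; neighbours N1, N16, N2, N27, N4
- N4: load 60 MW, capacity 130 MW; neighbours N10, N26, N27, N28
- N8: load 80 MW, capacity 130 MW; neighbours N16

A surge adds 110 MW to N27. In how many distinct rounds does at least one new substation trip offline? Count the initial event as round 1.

Round 1 — N27 at 130 > 100. N27 trips offline.
  N27 sheds 130 MW to N2, N26, N28, N4: 32 each (2 lost).
    N2: 70+32 = 102 ≤ 160
    N26: 80+32 = 112 > 110
    N28: 80+32 = 112 ≤ 160
    N4: 60+32 = 92 ≤ 130
Round 2 — N26 trips offline.
  N26 sheds 112 MW to N1, N24, N4: 37 each (1 lost).
    N1: 60+37 = 97 ≤ 100
    N24: 80+37 = 117 ≤ 150
    N4: 92+37 = 129 ≤ 130
No further trips.

2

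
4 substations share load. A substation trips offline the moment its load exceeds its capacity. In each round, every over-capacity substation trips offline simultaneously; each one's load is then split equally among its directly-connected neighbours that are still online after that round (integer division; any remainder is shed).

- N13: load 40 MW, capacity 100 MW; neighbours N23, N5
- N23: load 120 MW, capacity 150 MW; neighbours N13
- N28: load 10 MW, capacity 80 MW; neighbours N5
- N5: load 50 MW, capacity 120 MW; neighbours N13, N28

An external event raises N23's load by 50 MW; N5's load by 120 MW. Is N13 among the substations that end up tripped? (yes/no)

yes

Round 1 — N23 at 170 > 150; N5 at 170 > 120. N23, N5 trip offline.
  N23 sheds 170 MW to N13: 170 each.
    N13: 40+170 = 210 > 100
  N5 sheds 170 MW to N13, N28: 85 each.
    N13: 210+85 = 295 > 100
    N28: 10+85 = 95 > 80
Round 2 — N13, N28 trip offline.
  N13 sheds 295 MW: no online neighbours, lost.
  N28 sheds 95 MW: no online neighbours, lost.
No further trips.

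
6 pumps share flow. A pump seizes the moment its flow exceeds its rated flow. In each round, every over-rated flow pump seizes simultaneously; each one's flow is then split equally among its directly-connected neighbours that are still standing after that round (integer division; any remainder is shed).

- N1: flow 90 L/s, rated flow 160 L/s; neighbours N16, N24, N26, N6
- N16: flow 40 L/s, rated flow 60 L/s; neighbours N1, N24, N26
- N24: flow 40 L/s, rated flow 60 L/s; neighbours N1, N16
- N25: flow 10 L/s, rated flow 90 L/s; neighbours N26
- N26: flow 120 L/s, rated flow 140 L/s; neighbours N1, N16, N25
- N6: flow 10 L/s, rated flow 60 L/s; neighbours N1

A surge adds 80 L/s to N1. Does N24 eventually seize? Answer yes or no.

Round 1 — N1 at 170 > 160. N1 seizes.
  N1 sheds 170 L/s to N16, N24, N26, N6: 42 each (2 lost).
    N16: 40+42 = 82 > 60
    N24: 40+42 = 82 > 60
    N26: 120+42 = 162 > 140
    N6: 10+42 = 52 ≤ 60
Round 2 — N16, N24, N26 seize.
  N16 sheds 82 L/s: no online neighbours, lost.
  N24 sheds 82 L/s: no online neighbours, lost.
  N26 sheds 162 L/s to N25: 162 each.
    N25: 10+162 = 172 > 90
Round 3 — N25 seizes.
  N25 sheds 172 L/s: no online neighbours, lost.
No further seizures.

yes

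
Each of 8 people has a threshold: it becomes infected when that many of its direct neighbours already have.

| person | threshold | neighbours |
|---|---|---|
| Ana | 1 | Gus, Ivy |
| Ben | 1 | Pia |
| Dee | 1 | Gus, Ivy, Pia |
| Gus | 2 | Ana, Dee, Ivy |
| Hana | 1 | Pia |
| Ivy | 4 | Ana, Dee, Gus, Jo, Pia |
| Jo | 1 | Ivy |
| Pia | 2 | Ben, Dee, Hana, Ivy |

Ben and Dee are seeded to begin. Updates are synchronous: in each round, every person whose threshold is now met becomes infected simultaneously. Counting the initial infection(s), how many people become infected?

Round 1 — Ben, Dee become infected (initial).
Round 2 — checking thresholds:
  Gus: 1 of 3 neighbours < 2, not yet.
  Ivy: 1 of 5 neighbours < 4, not yet.
  Pia: 2 of 4 neighbours ≥ 2, becomes infected.
Round 3 — checking thresholds:
  Gus: 1 of 3 neighbours < 2, not yet.
  Hana: 1 of 1 neighbours ≥ 1, becomes infected.
  Ivy: 2 of 5 neighbours < 4, not yet.
Round 4 — no new infections; cascade stops.

4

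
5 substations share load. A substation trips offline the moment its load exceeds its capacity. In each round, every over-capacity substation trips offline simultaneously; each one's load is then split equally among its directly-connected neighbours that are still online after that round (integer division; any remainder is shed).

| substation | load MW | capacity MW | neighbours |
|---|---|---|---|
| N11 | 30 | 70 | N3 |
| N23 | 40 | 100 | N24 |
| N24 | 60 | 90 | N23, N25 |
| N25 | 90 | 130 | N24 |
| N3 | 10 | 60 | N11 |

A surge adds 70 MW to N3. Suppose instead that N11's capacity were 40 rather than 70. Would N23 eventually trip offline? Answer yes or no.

no

With N11's capacity at 40:
Round 1 — N3 at 80 > 60. N3 trips offline.
  N3 sheds 80 MW to N11: 80 each.
    N11: 30+80 = 110 > 40
Round 2 — N11 trips offline.
  N11 sheds 110 MW: no online neighbours, lost.
No further trips.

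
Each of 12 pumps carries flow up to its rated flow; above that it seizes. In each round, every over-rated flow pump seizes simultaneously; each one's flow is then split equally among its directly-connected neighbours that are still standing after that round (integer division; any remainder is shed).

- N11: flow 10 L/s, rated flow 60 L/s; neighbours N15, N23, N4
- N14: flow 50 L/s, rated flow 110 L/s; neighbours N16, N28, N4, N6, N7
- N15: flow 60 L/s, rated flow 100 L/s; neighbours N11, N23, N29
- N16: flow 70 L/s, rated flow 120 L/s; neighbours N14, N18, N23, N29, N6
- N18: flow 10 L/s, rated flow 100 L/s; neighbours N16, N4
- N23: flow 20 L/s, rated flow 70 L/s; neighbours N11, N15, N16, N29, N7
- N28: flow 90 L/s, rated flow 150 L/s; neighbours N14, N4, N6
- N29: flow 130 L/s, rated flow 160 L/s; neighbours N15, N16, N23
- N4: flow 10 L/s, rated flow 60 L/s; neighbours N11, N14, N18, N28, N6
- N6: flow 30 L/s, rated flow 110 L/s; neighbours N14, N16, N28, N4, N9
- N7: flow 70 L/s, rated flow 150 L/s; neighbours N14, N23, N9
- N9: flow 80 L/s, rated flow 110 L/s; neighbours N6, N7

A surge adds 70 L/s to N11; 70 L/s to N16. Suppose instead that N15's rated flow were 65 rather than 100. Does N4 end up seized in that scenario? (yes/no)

no

With N15's rated flow at 65:
Round 1 — N11 at 80 > 60; N16 at 140 > 120. N11, N16 seize.
  N11 sheds 80 L/s to N15, N23, N4: 26 each (2 lost).
    N15: 60+26 = 86 > 65
    N23: 20+26 = 46 ≤ 70
    N4: 10+26 = 36 ≤ 60
  N16 sheds 140 L/s to N14, N18, N23, N29, N6: 28 each.
    N14: 50+28 = 78 ≤ 110
    N18: 10+28 = 38 ≤ 100
    N23: 46+28 = 74 > 70
    N29: 130+28 = 158 ≤ 160
    N6: 30+28 = 58 ≤ 110
Round 2 — N15, N23 seize.
  N15 sheds 86 L/s to N29: 86 each.
    N29: 158+86 = 244 > 160
  N23 sheds 74 L/s to N29, N7: 37 each.
    N29: 244+37 = 281 > 160
    N7: 70+37 = 107 ≤ 150
Round 3 — N29 seizes.
  N29 sheds 281 L/s: no online neighbours, lost.
No further seizures.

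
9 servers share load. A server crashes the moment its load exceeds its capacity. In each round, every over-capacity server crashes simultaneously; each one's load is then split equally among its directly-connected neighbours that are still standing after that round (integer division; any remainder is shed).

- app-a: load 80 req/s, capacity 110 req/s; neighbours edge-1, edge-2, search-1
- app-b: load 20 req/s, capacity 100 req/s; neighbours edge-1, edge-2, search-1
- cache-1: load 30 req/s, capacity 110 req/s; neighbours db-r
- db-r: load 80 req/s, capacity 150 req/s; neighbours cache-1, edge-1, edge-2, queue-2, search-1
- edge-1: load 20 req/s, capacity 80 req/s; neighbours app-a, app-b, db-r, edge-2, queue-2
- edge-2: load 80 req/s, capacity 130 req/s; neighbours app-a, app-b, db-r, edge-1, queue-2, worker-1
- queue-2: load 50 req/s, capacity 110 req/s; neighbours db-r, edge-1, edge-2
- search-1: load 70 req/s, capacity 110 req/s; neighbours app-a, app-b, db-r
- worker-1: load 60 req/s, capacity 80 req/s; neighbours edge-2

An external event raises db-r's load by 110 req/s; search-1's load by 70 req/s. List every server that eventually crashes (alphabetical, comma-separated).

Round 1 — db-r at 190 > 150; search-1 at 140 > 110. db-r, search-1 crash.
  db-r sheds 190 req/s to cache-1, edge-1, edge-2, queue-2: 47 each (2 lost).
    cache-1: 30+47 = 77 ≤ 110
    edge-1: 20+47 = 67 ≤ 80
    edge-2: 80+47 = 127 ≤ 130
    queue-2: 50+47 = 97 ≤ 110
  search-1 sheds 140 req/s to app-a, app-b: 70 each.
    app-a: 80+70 = 150 > 110
    app-b: 20+70 = 90 ≤ 100
Round 2 — app-a crashes.
  app-a sheds 150 req/s to edge-1, edge-2: 75 each.
    edge-1: 67+75 = 142 > 80
    edge-2: 127+75 = 202 > 130
Round 3 — edge-1, edge-2 crash.
  edge-1 sheds 142 req/s to app-b, queue-2: 71 each.
    app-b: 90+71 = 161 > 100
    queue-2: 97+71 = 168 > 110
  edge-2 sheds 202 req/s to app-b, queue-2, worker-1: 67 each (1 lost).
    app-b: 161+67 = 228 > 100
    queue-2: 168+67 = 235 > 110
    worker-1: 60+67 = 127 > 80
Round 4 — app-b, queue-2, worker-1 crash.
  app-b sheds 228 req/s: no online neighbours, lost.
  queue-2 sheds 235 req/s: no online neighbours, lost.
  worker-1 sheds 127 req/s: no online neighbours, lost.
No further crashes.

app-a, app-b, db-r, edge-1, edge-2, queue-2, search-1, worker-1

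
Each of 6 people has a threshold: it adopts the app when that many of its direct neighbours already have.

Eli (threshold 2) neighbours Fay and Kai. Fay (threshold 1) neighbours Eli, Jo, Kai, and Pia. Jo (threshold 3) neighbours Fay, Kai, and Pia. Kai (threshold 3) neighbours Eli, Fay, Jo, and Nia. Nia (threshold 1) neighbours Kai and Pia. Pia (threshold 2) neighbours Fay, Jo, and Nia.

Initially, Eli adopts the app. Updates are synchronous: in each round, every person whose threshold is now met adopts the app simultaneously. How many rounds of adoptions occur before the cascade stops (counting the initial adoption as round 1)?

2

Round 1 — Eli adopts the app (initial).
Round 2 — checking thresholds:
  Fay: 1 of 4 neighbours ≥ 1, adopts the app.
  Kai: 1 of 4 neighbours < 3, below threshold.
Round 3 — no new adoptions; cascade stops.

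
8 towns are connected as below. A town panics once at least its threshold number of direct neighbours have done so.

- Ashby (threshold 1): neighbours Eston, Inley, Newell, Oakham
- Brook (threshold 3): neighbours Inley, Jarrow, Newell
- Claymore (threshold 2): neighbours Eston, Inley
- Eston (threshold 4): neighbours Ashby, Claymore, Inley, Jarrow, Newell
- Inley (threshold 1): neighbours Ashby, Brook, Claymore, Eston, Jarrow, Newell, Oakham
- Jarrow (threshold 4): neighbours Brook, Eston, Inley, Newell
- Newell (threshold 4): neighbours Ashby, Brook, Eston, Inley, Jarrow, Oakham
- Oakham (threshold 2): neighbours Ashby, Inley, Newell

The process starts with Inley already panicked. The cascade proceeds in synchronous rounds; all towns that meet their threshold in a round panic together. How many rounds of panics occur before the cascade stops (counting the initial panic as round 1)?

Round 1 — Inley panics (initial).
Round 2 — checking thresholds:
  Ashby: 1 of 4 neighbours ≥ 1, panics.
  Brook: 1 of 3 neighbours < 3, not yet.
  Claymore: 1 of 2 neighbours < 2, not yet.
  Eston: 1 of 5 neighbours < 4, not yet.
  Jarrow: 1 of 4 neighbours < 4, not yet.
  Newell: 1 of 6 neighbours < 4, not yet.
  Oakham: 1 of 3 neighbours < 2, not yet.
Round 3 — checking thresholds:
  Brook: 1 of 3 neighbours < 3, not yet.
  Claymore: 1 of 2 neighbours < 2, not yet.
  Eston: 2 of 5 neighbours < 4, not yet.
  Jarrow: 1 of 4 neighbours < 4, not yet.
  Newell: 2 of 6 neighbours < 4, not yet.
  Oakham: 2 of 3 neighbours ≥ 2, panics.
Round 4 — no new panics; cascade stops.

3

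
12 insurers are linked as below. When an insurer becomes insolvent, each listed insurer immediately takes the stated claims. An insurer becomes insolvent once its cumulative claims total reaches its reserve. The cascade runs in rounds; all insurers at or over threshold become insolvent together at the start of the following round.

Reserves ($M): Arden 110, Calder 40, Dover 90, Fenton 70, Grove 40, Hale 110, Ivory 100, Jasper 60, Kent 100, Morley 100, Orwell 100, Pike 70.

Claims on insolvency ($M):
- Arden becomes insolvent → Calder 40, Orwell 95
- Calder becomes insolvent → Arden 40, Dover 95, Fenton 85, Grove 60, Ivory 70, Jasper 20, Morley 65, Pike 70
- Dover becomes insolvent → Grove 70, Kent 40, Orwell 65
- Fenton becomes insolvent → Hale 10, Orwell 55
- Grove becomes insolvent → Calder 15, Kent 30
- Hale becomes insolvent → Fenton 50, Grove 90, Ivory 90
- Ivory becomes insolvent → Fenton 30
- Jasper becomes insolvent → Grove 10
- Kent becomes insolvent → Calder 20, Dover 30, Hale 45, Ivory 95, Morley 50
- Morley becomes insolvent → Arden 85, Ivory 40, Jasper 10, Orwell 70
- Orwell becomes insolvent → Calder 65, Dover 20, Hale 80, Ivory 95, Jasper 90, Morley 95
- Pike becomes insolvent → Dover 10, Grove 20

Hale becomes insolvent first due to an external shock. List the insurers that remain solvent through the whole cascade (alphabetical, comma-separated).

Round 1 — Hale becomes insolvent (initial).
  Fenton: +50 → 50 < 70
  Grove: +90 → 90 ≥ 40
  Ivory: +90 → 90 < 100
Round 2 — Grove becomes insolvent.
  Calder: +15 → 15 < 40
  Kent: +30 → 30 < 100
No further insolvencies.

Arden, Calder, Dover, Fenton, Ivory, Jasper, Kent, Morley, Orwell, Pike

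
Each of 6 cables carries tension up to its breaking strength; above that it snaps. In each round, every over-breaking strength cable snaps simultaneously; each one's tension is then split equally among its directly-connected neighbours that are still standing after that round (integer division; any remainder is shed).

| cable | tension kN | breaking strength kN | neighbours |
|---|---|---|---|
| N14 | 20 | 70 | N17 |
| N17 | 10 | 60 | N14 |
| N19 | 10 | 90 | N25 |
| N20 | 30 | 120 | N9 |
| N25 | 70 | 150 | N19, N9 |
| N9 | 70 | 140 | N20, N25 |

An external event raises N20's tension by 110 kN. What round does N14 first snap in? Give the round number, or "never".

Round 1 — N20 at 140 > 120. N20 snaps.
  N20 sheds 140 kN to N9: 140 each.
    N9: 70+140 = 210 > 140
Round 2 — N9 snaps.
  N9 sheds 210 kN to N25: 210 each.
    N25: 70+210 = 280 > 150
Round 3 — N25 snaps.
  N25 sheds 280 kN to N19: 280 each.
    N19: 10+280 = 290 > 90
Round 4 — N19 snaps.
  N19 sheds 290 kN: no online neighbours, lost.
No further breaks.

never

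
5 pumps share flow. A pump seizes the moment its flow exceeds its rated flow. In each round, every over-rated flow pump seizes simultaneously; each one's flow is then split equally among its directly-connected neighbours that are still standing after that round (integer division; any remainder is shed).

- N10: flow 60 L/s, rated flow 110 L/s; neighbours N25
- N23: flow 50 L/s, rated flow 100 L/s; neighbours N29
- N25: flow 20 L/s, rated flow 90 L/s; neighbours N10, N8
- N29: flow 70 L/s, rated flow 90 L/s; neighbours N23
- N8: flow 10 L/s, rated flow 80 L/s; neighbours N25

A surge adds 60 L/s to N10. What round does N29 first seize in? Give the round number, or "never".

Round 1 — N10 at 120 > 110. N10 seizes.
  N10 sheds 120 L/s to N25: 120 each.
    N25: 20+120 = 140 > 90
Round 2 — N25 seizes.
  N25 sheds 140 L/s to N8: 140 each.
    N8: 10+140 = 150 > 80
Round 3 — N8 seizes.
  N8 sheds 150 L/s: no online neighbours, lost.
No further seizures.

never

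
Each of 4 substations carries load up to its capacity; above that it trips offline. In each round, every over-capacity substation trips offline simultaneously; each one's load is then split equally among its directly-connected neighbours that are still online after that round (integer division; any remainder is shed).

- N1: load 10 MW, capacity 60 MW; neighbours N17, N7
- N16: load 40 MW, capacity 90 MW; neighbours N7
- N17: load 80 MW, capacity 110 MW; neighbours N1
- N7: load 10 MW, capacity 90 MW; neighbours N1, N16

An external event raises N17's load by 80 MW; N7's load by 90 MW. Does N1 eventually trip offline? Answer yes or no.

yes

Round 1 — N17 at 160 > 110; N7 at 100 > 90. N17, N7 trip offline.
  N17 sheds 160 MW to N1: 160 each.
    N1: 10+160 = 170 > 60
  N7 sheds 100 MW to N1, N16: 50 each.
    N1: 170+50 = 220 > 60
    N16: 40+50 = 90 ≤ 90
Round 2 — N1 trips offline.
  N1 sheds 220 MW: no online neighbours, lost.
No further trips.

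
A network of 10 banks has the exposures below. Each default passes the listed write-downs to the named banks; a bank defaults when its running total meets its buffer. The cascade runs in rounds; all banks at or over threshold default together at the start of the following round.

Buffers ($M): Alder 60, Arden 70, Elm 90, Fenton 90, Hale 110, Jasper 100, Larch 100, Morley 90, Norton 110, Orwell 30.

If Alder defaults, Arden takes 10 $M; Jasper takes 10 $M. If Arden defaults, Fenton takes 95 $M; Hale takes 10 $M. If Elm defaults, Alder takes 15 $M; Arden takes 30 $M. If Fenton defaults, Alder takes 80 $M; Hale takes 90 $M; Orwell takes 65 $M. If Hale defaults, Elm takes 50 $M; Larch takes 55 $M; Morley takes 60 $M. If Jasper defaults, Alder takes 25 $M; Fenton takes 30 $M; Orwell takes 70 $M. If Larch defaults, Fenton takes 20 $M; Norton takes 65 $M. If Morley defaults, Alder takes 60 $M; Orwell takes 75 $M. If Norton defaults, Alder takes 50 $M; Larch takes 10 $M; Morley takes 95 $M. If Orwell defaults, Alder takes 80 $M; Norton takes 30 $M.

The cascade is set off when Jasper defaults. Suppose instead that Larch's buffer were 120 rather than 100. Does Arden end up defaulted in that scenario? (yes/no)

With Larch's buffer at 120:
Round 1 — Jasper defaults (initial).
  Alder: +25 → 25 < 60
  Fenton: +30 → 30 < 90
  Orwell: +70 → 70 ≥ 30
Round 2 — Orwell defaults.
  Alder: +80 → 105 ≥ 60
  Norton: +30 → 30 < 110
Round 3 — Alder defaults.
  Arden: +10 → 10 < 70
No further defaults.

no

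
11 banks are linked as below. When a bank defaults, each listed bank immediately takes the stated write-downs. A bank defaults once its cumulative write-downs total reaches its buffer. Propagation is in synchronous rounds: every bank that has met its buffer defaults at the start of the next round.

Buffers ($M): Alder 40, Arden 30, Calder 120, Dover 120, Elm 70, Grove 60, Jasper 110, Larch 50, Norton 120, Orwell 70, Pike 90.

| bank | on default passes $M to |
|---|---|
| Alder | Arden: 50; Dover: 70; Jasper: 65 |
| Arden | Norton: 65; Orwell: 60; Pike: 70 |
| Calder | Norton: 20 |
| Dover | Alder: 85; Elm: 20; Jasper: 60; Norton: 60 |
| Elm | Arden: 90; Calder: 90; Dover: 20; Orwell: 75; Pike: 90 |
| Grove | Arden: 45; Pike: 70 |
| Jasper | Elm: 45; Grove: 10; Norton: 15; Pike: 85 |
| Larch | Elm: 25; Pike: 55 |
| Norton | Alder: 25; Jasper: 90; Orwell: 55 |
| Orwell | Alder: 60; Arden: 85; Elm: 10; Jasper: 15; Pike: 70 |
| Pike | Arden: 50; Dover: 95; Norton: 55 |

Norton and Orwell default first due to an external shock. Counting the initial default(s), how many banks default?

8

Round 1 — Norton, Orwell default (initial).
  Alder: +25+60 → 85 ≥ 40
  Arden: +85 → 85 ≥ 30
  Elm: +10 → 10 < 70
  Jasper: +90+15 → 105 < 110
  Pike: +70 → 70 < 90
Round 2 — Alder, Arden default.
  Dover: +70 → 70 < 120
  Jasper: +65 → 170 ≥ 110
  Pike: +70 → 140 ≥ 90
Round 3 — Jasper, Pike default.
  Dover: +95 → 165 ≥ 120
  Elm: +45 → 55 < 70
  Grove: +10 → 10 < 60
Round 4 — Dover defaults.
  Elm: +20 → 75 ≥ 70
Round 5 — Elm defaults.
  Calder: +90 → 90 < 120
No further defaults.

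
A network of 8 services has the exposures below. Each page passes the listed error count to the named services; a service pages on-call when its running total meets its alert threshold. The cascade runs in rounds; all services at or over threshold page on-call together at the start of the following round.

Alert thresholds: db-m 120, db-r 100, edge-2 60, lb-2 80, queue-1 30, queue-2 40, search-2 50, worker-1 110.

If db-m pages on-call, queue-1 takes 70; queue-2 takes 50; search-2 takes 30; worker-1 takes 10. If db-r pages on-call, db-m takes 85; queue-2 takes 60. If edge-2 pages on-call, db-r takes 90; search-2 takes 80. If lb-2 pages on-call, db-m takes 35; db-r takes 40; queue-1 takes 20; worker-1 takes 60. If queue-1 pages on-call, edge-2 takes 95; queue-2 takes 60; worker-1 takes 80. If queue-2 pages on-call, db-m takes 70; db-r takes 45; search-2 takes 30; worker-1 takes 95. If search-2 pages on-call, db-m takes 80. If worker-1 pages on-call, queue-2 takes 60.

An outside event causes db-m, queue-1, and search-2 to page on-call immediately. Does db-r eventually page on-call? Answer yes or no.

yes

Round 1 — db-m, queue-1, search-2 page on-call (initial).
  edge-2: +95 → 95 ≥ 60
  queue-2: +50+60 → 110 ≥ 40
  worker-1: +10+80 → 90 < 110
Round 2 — edge-2, queue-2 page on-call.
  db-r: +90+45 → 135 ≥ 100
  worker-1: +95 → 185 ≥ 110
Round 3 — db-r, worker-1 page on-call.
No further pages.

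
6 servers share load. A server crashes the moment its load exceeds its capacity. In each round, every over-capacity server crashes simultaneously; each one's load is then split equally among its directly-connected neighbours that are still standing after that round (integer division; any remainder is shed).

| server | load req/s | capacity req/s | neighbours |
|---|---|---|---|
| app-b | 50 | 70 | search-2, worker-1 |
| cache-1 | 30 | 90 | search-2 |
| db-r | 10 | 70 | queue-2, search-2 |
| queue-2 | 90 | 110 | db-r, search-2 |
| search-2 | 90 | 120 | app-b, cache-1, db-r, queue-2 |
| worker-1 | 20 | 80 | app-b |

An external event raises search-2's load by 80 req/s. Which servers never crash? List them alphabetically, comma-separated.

Round 1 — search-2 at 170 > 120. search-2 crashes.
  search-2 sheds 170 req/s to app-b, cache-1, db-r, queue-2: 42 each (2 lost).
    app-b: 50+42 = 92 > 70
    cache-1: 30+42 = 72 ≤ 90
    db-r: 10+42 = 52 ≤ 70
    queue-2: 90+42 = 132 > 110
Round 2 — app-b, queue-2 crash.
  app-b sheds 92 req/s to worker-1: 92 each.
    worker-1: 20+92 = 112 > 80
  queue-2 sheds 132 req/s to db-r: 132 each.
    db-r: 52+132 = 184 > 70
Round 3 — db-r, worker-1 crash.
  db-r sheds 184 req/s: no online neighbours, lost.
  worker-1 sheds 112 req/s: no online neighbours, lost.
No further crashes.

cache-1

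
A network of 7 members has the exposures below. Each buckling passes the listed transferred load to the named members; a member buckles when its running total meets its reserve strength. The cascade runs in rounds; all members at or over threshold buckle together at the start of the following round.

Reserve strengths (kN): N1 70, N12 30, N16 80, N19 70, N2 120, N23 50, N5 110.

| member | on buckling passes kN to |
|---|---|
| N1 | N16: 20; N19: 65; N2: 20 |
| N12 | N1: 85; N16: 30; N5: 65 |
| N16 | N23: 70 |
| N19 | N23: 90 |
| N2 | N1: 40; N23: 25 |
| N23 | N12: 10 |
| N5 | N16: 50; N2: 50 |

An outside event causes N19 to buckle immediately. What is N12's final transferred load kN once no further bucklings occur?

10

Round 1 — N19 buckles (initial).
  N23: +90 → 90 ≥ 50
Round 2 — N23 buckles.
  N12: +10 → 10 < 30
No further bucklings.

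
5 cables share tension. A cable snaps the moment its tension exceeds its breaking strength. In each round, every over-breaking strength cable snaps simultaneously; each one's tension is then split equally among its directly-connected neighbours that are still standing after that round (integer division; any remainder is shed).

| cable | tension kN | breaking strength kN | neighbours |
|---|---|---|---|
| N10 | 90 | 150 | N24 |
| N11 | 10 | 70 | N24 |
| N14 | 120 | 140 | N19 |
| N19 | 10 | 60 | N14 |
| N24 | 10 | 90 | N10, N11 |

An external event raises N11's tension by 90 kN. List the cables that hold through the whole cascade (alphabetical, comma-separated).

Round 1 — N11 at 100 > 70. N11 snaps.
  N11 sheds 100 kN to N24: 100 each.
    N24: 10+100 = 110 > 90
Round 2 — N24 snaps.
  N24 sheds 110 kN to N10: 110 each.
    N10: 90+110 = 200 > 150
Round 3 — N10 snaps.
  N10 sheds 200 kN: no online neighbours, lost.
No further breaks.

N14, N19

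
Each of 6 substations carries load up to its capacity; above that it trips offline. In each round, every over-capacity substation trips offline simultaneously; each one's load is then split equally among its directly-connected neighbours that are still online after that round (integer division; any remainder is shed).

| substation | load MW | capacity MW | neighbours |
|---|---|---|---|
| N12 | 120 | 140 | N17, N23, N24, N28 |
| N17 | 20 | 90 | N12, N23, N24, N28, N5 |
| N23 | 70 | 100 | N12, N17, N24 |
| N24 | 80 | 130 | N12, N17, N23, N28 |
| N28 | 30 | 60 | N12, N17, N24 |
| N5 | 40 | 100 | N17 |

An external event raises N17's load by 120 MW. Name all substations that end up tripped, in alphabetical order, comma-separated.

N12, N17, N23, N24, N28

Round 1 — N17 at 140 > 90. N17 trips offline.
  N17 sheds 140 MW to N12, N23, N24, N28, N5: 28 each.
    N12: 120+28 = 148 > 140
    N23: 70+28 = 98 ≤ 100
    N24: 80+28 = 108 ≤ 130
    N28: 30+28 = 58 ≤ 60
    N5: 40+28 = 68 ≤ 100
Round 2 — N12 trips offline.
  N12 sheds 148 MW to N23, N24, N28: 49 each (1 lost).
    N23: 98+49 = 147 > 100
    N24: 108+49 = 157 > 130
    N28: 58+49 = 107 > 60
Round 3 — N23, N24, N28 trip offline.
  N23 sheds 147 MW: no online neighbours, lost.
  N24 sheds 157 MW: no online neighbours, lost.
  N28 sheds 107 MW: no online neighbours, lost.
No further trips.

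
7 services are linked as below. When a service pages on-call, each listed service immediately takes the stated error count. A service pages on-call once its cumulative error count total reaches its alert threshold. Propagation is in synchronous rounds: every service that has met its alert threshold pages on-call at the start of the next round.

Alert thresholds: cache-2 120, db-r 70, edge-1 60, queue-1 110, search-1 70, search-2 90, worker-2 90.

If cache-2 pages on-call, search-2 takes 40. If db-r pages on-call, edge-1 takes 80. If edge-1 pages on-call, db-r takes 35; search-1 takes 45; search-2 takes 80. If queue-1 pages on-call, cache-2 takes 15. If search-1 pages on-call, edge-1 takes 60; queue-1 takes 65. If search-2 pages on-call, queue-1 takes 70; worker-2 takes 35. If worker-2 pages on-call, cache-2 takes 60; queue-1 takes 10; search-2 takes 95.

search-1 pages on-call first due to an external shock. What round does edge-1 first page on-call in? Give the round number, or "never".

2

Round 1 — search-1 pages on-call (initial).
  edge-1: +60 → 60 ≥ 60
  queue-1: +65 → 65 < 110
Round 2 — edge-1 pages on-call.
  db-r: +35 → 35 < 70
  search-2: +80 → 80 < 90
No further pages.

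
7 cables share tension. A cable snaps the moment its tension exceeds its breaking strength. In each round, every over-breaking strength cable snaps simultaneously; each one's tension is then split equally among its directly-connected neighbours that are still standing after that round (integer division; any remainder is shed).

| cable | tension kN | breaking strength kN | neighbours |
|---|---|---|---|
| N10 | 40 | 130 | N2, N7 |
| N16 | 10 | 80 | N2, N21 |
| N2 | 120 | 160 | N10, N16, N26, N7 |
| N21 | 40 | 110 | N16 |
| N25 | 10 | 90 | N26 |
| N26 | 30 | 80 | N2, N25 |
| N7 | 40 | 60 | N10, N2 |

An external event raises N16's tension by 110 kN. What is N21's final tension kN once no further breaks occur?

Round 1 — N16 at 120 > 80. N16 snaps.
  N16 sheds 120 kN to N2, N21: 60 each.
    N2: 120+60 = 180 > 160
    N21: 40+60 = 100 ≤ 110
Round 2 — N2 snaps.
  N2 sheds 180 kN to N10, N26, N7: 60 each.
    N10: 40+60 = 100 ≤ 130
    N26: 30+60 = 90 > 80
    N7: 40+60 = 100 > 60
Round 3 — N26, N7 snap.
  N26 sheds 90 kN to N25: 90 each.
    N25: 10+90 = 100 > 90
  N7 sheds 100 kN to N10: 100 each.
    N10: 100+100 = 200 > 130
Round 4 — N10, N25 snap.
  N10 sheds 200 kN: no online neighbours, lost.
  N25 sheds 100 kN: no online neighbours, lost.
No further breaks.

100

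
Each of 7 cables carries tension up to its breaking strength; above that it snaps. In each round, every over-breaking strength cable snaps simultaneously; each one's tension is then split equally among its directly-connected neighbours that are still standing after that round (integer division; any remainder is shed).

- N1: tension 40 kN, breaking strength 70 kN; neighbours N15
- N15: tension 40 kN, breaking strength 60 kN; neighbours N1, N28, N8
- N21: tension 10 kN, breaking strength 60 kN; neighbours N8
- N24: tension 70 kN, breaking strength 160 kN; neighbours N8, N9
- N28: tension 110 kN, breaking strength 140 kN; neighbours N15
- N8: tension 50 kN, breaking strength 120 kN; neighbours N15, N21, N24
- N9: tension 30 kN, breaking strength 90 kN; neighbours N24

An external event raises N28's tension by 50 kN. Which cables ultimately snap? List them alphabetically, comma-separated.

Round 1 — N28 at 160 > 140. N28 snaps.
  N28 sheds 160 kN to N15: 160 each.
    N15: 40+160 = 200 > 60
Round 2 — N15 snaps.
  N15 sheds 200 kN to N1, N8: 100 each.
    N1: 40+100 = 140 > 70
    N8: 50+100 = 150 > 120
Round 3 — N1, N8 snap.
  N1 sheds 140 kN: no online neighbours, lost.
  N8 sheds 150 kN to N21, N24: 75 each.
    N21: 10+75 = 85 > 60
    N24: 70+75 = 145 ≤ 160
Round 4 — N21 snaps.
  N21 sheds 85 kN: no online neighbours, lost.
No further breaks.

N1, N15, N21, N28, N8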